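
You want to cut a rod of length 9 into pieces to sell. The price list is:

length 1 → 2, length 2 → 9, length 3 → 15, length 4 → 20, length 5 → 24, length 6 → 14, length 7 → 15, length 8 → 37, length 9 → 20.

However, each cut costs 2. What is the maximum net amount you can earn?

42

Build r[k] bottom-up: r[k] = max over allowed piece i of (p[i] + r[k−i]) − 2 per cut.
r[1] = 2
r[2] = max(2+2-2, 9+0) = 9
r[3] = max(2+9-2, 9+2-2, 15+0) = 15
r[4] = max(2+15-2, 9+9-2, 15+2-2, 20+0) = 20
r[5] = max(2+20-2, 9+15-2, 15+9-2, 20+2-2, 24+0) = 24
r[6] = max(2+24-2, 9+20-2, 15+15-2, 20+9-2, 24+2-2, 14+0) = 28
r[7] = max(2+28-2, 9+24-2, 15+20-2, …, 14+2-2, 15+0) = 33
r[8] = max(2+33-2, 9+28-2, 15+24-2, …, 15+2-2, 37+0) = 38
r[9] = max(2+38-2, 9+33-2, 15+28-2, …, 37+2-2, 20+0) = 42
One optimal plan: pieces 5 + 4 (1 cut) → 44 − 2 = 42.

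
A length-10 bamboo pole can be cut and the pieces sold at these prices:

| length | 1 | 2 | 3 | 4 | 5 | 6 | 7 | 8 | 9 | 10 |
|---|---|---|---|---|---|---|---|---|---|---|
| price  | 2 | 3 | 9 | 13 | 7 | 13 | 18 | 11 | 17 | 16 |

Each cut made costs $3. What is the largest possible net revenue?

Let r[k] be the best obtainable value from length k. For each k, try every first piece i and keep the best of price[i] + r[k−i] minus the 3 cut fee when i<k.
r[1] = 2
r[2] = 3
r[3] = 9
r[4] = 13
r[5] = 12  (first piece 1, then r[4]=13)
r[6] = 15  (first piece 3, then r[3]=9)
r[7] = 19  (first piece 3, then r[4]=13)
r[8] = 23  (first piece 4, then r[4]=13)
r[9] = 22  (first piece 1, then r[8]=23)
r[10] = 25  (first piece 3, then r[7]=19)
One optimal plan: pieces 4 + 3 + 3 (2 cuts) → $31 − $6 = $25.

25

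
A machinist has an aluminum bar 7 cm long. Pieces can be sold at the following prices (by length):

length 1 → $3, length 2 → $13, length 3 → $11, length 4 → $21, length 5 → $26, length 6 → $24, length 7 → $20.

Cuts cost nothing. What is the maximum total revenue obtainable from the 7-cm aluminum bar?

42

Build best[k] bottom-up: best[k] = max over allowed piece i of (p[i] + best[k−i]).
best[1] = 3
best[2] = max(3+3, 13+0) = 13
best[3] = max(3+13, 13+3, 11+0) = 16
best[4] = max(3+16, 13+13, 11+3, 21+0) = 26
best[5] = max(3+26, 13+16, 11+13, 21+3, 26+0) = 29
best[6] = max(3+29, 13+26, 11+16, 21+13, 26+3, 24+0) = 39
best[7] = max(3+39, 13+29, 11+26, …, 24+3, 20+0) = 42
One optimal cutting: 2 + 2 + 2 + 1 → $13 + $13 + $13 + $3 = $42.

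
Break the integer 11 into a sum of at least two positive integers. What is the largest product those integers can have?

Let f[k] be the best product for length k (with at least one cut). For each first piece i, the rest contributes max(k−i, f[k−i]).
Small cases: f[2]=1, f[3]=2, f[4]=4, f[5]=6, f[6]=9.
f[7] = 2·max(5,6) = 2·6 = 12
f[8] = 2·max(6,9) = 2·9 = 18
f[9] = 3·max(6,9) = 3·9 = 27
f[10] = 2·max(8,18) = 2·18 = 36
f[11] = 2·max(9,27) = 2·27 = 54
One optimal split: 3 + 3 + 3 + 2; product 3·3·3·2 = 54.

54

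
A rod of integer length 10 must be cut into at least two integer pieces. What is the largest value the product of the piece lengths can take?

Fill prod[k] for k=2..10: at each k try every first piece i and multiply by the better of (k−i) uncut or prod[k−i].
prod[2] = 1×max(1,0) = 1×1 = 1
prod[3] = 1×max(2,1) = 1×2 = 2
prod[4] = 2×max(2,1) = 2×2 = 4
prod[5] = 2×max(3,2) = 2×3 = 6
prod[6] = 3×max(3,2) = 3×3 = 9
prod[7] = 2×max(5,6) = 2×6 = 12
prod[8] = 2×max(6,9) = 2×9 = 18
prod[9] = 3×max(6,9) = 3×9 = 27
prod[10] = 2×max(8,18) = 2×18 = 36
One optimal split: 3 + 3 + 2 + 2; product 3×3×2×2 = 36.

36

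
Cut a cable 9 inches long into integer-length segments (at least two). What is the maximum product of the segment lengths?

Let g[k] be the best product for length k (with at least one cut). For each first piece i, the rest contributes max(k−i, g[k−i]).
Small cases: g[2]=1, g[3]=2.
g[4] = 2×max(2,1) = 2×2 = 4
g[5] = 2×max(3,2) = 2×3 = 6
g[6] = 3×max(3,2) = 3×3 = 9
g[7] = 2×max(5,6) = 2×6 = 12
g[8] = 2×max(6,9) = 2×9 = 18
g[9] = 3×max(6,9) = 3×9 = 27
One optimal split: 3 + 3 + 3; product 3×3×3 = 27.

27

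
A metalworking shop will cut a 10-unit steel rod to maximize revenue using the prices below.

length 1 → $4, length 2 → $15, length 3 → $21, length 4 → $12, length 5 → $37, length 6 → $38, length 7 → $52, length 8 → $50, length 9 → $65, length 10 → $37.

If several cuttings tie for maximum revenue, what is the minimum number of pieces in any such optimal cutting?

5

Build r[k] bottom-up: r[k] = max over allowed piece i of (p[i] + r[k−i]).
r[1] = 4
r[2] = max(4+4, 15+0) = 15
r[3] = max(4+15, 15+4, 21+0) = 21
r[4] = max(4+21, 15+15, 21+4, 12+0) = 30
r[5] = max(4+30, 15+21, 21+15, 12+4, 37+0) = 37
r[6] = max(4+37, 15+30, 21+21, 12+15, 37+4, 38+0) = 45
r[7] = max(4+45, 15+37, 21+30, …, 38+4, 52+0) = 52
r[8] = max(4+52, 15+45, 21+37, …, 52+4, 50+0) = 60
r[9] = max(4+60, 15+52, 21+45, …, 50+4, 65+0) = 67
r[10] = max(4+67, 15+60, 21+52, …, 65+4, 37+0) = 75
Maximum revenue is $75.
Now minimize piece count subject to staying optimal: for each k, pieces[k] = 1 + min over i with p[i]+r[k−i]=r[k] of pieces[k−i].
pieces[7] = 1
pieces[8] = 4
pieces[9] = 2
pieces[10] = 5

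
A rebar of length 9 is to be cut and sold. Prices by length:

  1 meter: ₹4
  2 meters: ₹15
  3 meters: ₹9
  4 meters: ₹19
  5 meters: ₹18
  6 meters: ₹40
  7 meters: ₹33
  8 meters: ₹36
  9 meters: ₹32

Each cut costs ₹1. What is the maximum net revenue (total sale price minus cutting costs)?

Consider every possible first cut. r[k] is the best of p[i]+r[k−i] over all sellable i≤k, charging 1 whenever i<k.
r[1] = 4
r[2] = max(4+4-1, 15+0) = 15
r[3] = max(4+15-1, 15+4-1, 9+0) = 18
r[4] = max(4+18-1, 15+15-1, 9+4-1, 19+0) = 29
r[5] = max(4+29-1, 15+18-1, 9+15-1, 19+4-1, 18+0) = 32
r[6] = max(4+32-1, 15+29-1, 9+18-1, 19+15-1, 18+4-1, 40+0) = 43
r[7] = max(4+43-1, 15+32-1, 9+29-1, …, 40+4-1, 33+0) = 46
r[8] = max(4+46-1, 15+43-1, 9+32-1, …, 33+4-1, 36+0) = 57
r[9] = max(4+57-1, 15+46-1, 9+43-1, …, 36+4-1, 32+0) = 60
One optimal plan: pieces 2 + 2 + 2 + 2 + 1 (4 cuts) → ₹64 − ₹4 = ₹60.

60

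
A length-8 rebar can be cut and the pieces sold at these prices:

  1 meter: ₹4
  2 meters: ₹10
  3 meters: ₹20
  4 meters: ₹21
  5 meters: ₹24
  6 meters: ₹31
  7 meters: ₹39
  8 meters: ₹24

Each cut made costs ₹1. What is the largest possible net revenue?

48

Consider every possible first cut. v[k] is the best of p[i]+v[k−i] over all sellable i≤k, charging 1 whenever i<k.
v[1] = 4
v[2] = 10
v[3] = 20
v[4] = 23  (first piece 1, then v[3]=20)
v[5] = 29  (first piece 2, then v[3]=20)
v[6] = 39  (first piece 3, then v[3]=20)
v[7] = 42  (first piece 1, then v[6]=39)
v[8] = 48  (first piece 2, then v[6]=39)
One optimal plan: pieces 3 + 3 + 2 (2 cuts) → ₹50 − ₹2 = ₹48.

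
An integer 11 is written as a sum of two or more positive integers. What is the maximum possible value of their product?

Define g[k] = max over 1≤i<k of i · max(k−i, g[k−i]); the inner max lets the remainder stay uncut if that's better.
g[2] = 1·max(1,0) = 1·1 = 1
g[3] = max(1·2, 2·1) = 2
g[4] = max(1·3, 2·2, 3·1) = 4
g[5] = max(1·4, 2·3, 3·2, 4·1) = 6
g[6] = max(1·6, 2·4, 3·3, 4·2, 5·1) = 9
g[7] = max(1·9, 2·6, 3·4, 4·3, 5·2, 6·1) = 12
g[8] = max(1·12, 2·9, 3·6, …, 6·2, 7·1) = 18
g[9] = max(1·18, 2·12, 3·9, …, 7·2, 8·1) = 27
g[10] = max(1·27, 2·18, 3·12, …, 8·2, 9·1) = 36
g[11] = max(1·36, 2·27, 3·18, …, 9·2, 10·1) = 54
One optimal split: 3 + 3 + 3 + 2; product 3·3·3·2 = 54.

54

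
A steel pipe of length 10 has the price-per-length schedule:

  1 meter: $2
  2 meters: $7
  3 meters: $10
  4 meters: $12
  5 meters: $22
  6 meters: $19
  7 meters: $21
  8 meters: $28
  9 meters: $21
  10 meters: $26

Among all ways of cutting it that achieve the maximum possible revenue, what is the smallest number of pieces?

Let r[k] be the best obtainable value from length k. For each k, try every first piece i and keep the best of price[i] + r[k−i].
r[1] = 2
r[2] = max(2+2, 7+0) = 7
r[3] = max(2+7, 7+2, 10+0) = 10
r[4] = max(2+10, 7+7, 10+2, 12+0) = 14
r[5] = max(2+14, 7+10, 10+7, 12+2, 22+0) = 22
r[6] = max(2+22, 7+14, 10+10, 12+7, 22+2, 19+0) = 24
r[7] = max(2+24, 7+22, 10+14, …, 19+2, 21+0) = 29
r[8] = max(2+29, 7+24, 10+22, …, 21+2, 28+0) = 32
r[9] = max(2+32, 7+29, 10+24, …, 28+2, 21+0) = 36
r[10] = max(2+36, 7+32, 10+29, …, 21+2, 26+0) = 44
Maximum revenue is $44.
Now minimize piece count subject to staying optimal: for each k, pieces[k] = 1 + min over i with p[i]+r[k−i]=r[k] of pieces[k−i].
pieces[7] = 2
pieces[8] = 2
pieces[9] = 3
pieces[10] = 2

2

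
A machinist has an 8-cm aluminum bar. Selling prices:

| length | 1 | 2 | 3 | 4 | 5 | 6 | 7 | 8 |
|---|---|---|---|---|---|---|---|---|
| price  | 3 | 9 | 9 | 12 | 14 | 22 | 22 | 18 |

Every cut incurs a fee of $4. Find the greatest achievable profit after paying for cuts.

Build net[k] bottom-up: net[k] = max over allowed piece i of (p[i] + net[k−i]) − 4 per cut.
net[1] = 3
net[2] = 9
net[3] = 9
net[4] = 14  (first piece 2, then net[2]=9)
net[5] = 14  (first piece 2, then net[3]=9)
net[6] = 22
net[7] = 22
net[8] = 27  (first piece 2, then net[6]=22)
One optimal plan: pieces 6 + 2 (1 cut) → $31 − $4 = $27.

27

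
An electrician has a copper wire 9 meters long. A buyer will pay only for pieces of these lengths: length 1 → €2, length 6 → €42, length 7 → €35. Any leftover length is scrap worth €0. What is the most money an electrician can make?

48

Consider every possible first cut. best[k] is the best of p[i]+best[k−i] over all sellable i≤k.
best[1] = 2
best[2] = 4  (first piece 1, then best[1]=2)
best[3] = 6  (first piece 1, then best[2]=4)
best[4] = 8  (first piece 1, then best[3]=6)
best[5] = 10  (first piece 1, then best[4]=8)
best[6] = 42
best[7] = 44  (first piece 1, then best[6]=42)
best[8] = 46  (first piece 1, then best[7]=44)
best[9] = 48  (first piece 1, then best[8]=46)
One optimal cutting: 6 + 1 + 1 + 1 → €48.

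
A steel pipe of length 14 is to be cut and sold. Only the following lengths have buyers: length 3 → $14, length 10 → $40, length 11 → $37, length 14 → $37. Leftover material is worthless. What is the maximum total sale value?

Let r[k] be the best obtainable value from length k. For each k, try every first piece i and keep the best of price[i] + r[k−i].
r[1] = 0
r[2] = 0
r[3] = 14
r[4] = 14
r[5] = 14
r[6] = 28  (first piece 3, then r[3]=14)
r[7] = 28
r[8] = 28
r[9] = 42  (first piece 3, then r[6]=28)
r[10] = max(14+28, 40+0) = 42
r[11] = max(14+28, 40+0, 37+0) = 42
r[12] = max(14+42, 40+0, 37+0) = 56
r[13] = max(14+42, 40+14, 37+0) = 56
r[14] = max(14+42, 40+14, 37+14, 37+0) = 56
One optimal cutting: pieces 3 + 3 + 3 + 3 with 2 meters of scrap → $56.

56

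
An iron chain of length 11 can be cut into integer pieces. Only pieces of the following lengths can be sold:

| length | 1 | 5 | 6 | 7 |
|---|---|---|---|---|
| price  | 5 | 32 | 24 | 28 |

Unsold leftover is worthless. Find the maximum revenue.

69

Build f[k] bottom-up: f[k] = max over allowed piece i of (p[i] + f[k−i]).
f[1] = 5
f[2] = 10  (first piece 1, then f[1]=5)
f[3] = 15  (first piece 1, then f[2]=10)
f[4] = 20  (first piece 1, then f[3]=15)
f[5] = 32
f[6] = 37  (first piece 1, then f[5]=32)
f[7] = 42  (first piece 1, then f[6]=37)
f[8] = 47  (first piece 1, then f[7]=42)
f[9] = 52  (first piece 1, then f[8]=47)
f[10] = 64  (first piece 5, then f[5]=32)
f[11] = 69  (first piece 1, then f[10]=64)
One optimal cutting: 5 + 5 + 1 → $69.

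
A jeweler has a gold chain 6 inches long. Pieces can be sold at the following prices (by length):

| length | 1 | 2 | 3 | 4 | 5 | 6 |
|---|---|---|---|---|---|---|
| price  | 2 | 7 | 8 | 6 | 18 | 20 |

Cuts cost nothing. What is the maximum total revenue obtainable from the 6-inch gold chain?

21

Consider every possible first cut. best[k] is the best of p[i]+best[k−i] over all sellable i≤k.
best[1] = 2
best[2] = 7
best[3] = 9  (first piece 1, then best[2]=7)
best[4] = 14  (first piece 2, then best[2]=7)
best[5] = 18
best[6] = 21  (first piece 2, then best[4]=14)
One optimal cutting: 2 + 2 + 2 → $7 + $7 + $7 = $21.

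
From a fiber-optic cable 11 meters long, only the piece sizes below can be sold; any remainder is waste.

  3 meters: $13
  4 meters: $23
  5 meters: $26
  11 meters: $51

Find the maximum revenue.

Let f[k] be the best obtainable value from length k. For each k, try every first piece i and keep the best of price[i] + f[k−i].
f[1] = 0
f[2] = 0
f[3] = 13
f[4] = 23
f[5] = 26
f[6] = 26
f[7] = 36  (first piece 3, then f[4]=23)
f[8] = 46  (first piece 4, then f[4]=23)
f[9] = 49  (first piece 4, then f[5]=26)
f[10] = 52  (first piece 5, then f[5]=26)
f[11] = 59  (first piece 3, then f[8]=46)
One optimal cutting: 4 + 4 + 3 → $59.

59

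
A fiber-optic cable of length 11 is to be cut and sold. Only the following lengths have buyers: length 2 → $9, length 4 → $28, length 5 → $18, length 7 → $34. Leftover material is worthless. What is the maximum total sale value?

65

Let f[k] be the best obtainable value from length k. For each k, try every first piece i and keep the best of price[i] + f[k−i].
f[1] = 0
f[2] = 9
f[3] = 9
f[4] = 28
f[5] = 28
f[6] = 37  (first piece 2, then f[4]=28)
f[7] = 37
f[8] = 56  (first piece 4, then f[4]=28)
f[9] = 56
f[10] = 65  (first piece 2, then f[8]=56)
f[11] = 65
One optimal cutting: pieces 4 + 4 + 2 with 1 meter of scrap → $65.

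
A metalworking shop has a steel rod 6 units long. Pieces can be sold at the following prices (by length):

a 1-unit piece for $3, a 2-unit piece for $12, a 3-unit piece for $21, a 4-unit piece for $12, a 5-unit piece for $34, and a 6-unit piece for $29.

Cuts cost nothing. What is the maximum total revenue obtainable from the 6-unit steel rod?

Build v[k] bottom-up: v[k] = max over allowed piece i of (p[i] + v[k−i]).
v[1] = 3
v[2] = max(3+3, 12+0) = 12
v[3] = max(3+12, 12+3, 21+0) = 21
v[4] = max(3+21, 12+12, 21+3, 12+0) = 24
v[5] = max(3+24, 12+21, 21+12, 12+3, 34+0) = 34
v[6] = max(3+34, 12+24, 21+21, 12+12, 34+3, 29+0) = 42
One optimal cutting: 3 + 3 → $21 + $21 = $42.

42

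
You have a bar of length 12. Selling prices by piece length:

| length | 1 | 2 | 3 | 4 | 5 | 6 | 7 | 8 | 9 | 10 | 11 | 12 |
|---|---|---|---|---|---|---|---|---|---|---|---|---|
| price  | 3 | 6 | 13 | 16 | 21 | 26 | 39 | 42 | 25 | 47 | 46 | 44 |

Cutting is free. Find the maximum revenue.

60

Build v[k] bottom-up: v[k] = max over allowed piece i of (p[i] + v[k−i]).
v[1] = 3
v[2] = 6  (first piece 1, then v[1]=3)
v[3] = 13
v[4] = 16  (first piece 1, then v[3]=13)
v[5] = 21
v[6] = 26  (first piece 3, then v[3]=13)
v[7] = 39
v[8] = 42  (first piece 1, then v[7]=39)
v[9] = 45  (first piece 1, then v[8]=42)
v[10] = 52  (first piece 3, then v[7]=39)
v[11] = 55  (first piece 1, then v[10]=52)
v[12] = 60  (first piece 5, then v[7]=39)
One optimal cutting: 7 + 5 → $39 + $21 = $60.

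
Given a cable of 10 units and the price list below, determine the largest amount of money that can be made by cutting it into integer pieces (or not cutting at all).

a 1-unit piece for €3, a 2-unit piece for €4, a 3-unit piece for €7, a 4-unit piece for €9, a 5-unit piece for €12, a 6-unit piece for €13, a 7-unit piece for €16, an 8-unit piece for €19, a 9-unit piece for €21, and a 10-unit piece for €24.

Build r[k] bottom-up: r[k] = max over allowed piece i of (p[i] + r[k−i]).
r[1] = 3
r[2] = max(3+3, 4+0) = 6
r[3] = max(3+6, 4+3, 7+0) = 9
r[4] = max(3+9, 4+6, 7+3, 9+0) = 12
r[5] = max(3+12, 4+9, 7+6, 9+3, 12+0) = 15
r[6] = max(3+15, 4+12, 7+9, 9+6, 12+3, 13+0) = 18
r[7] = max(3+18, 4+15, 7+12, …, 13+3, 16+0) = 21
r[8] = max(3+21, 4+18, 7+15, …, 16+3, 19+0) = 24
r[9] = max(3+24, 4+21, 7+18, …, 19+3, 21+0) = 27
r[10] = max(3+27, 4+24, 7+21, …, 21+3, 24+0) = 30
One optimal cutting: 1 + 1 + 1 + 1 + 1 + 1 + 1 + 1 + 1 + 1 → €3 + €3 + €3 + €3 + €3 + €3 + €3 + €3 + €3 + €3 = €30.

30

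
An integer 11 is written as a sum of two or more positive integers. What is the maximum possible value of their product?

Let g[k] be the best product for length k (with at least one cut). For each first piece i, the rest contributes max(k−i, g[k−i]).
g[2] = 1*max(1,0) = 1*1 = 1
g[3] = 1*max(2,1) = 1*2 = 2
g[4] = 2*max(2,1) = 2*2 = 4
g[5] = 2*max(3,2) = 2*3 = 6
g[6] = 3*max(3,2) = 3*3 = 9
g[7] = 2*max(5,6) = 2*6 = 12
g[8] = 2*max(6,9) = 2*9 = 18
g[9] = 3*max(6,9) = 3*9 = 27
g[10] = 2*max(8,18) = 2*18 = 36
g[11] = 2*max(9,27) = 2*27 = 54
One optimal split: 3 + 3 + 3 + 2; product 3*3*3*2 = 54.

54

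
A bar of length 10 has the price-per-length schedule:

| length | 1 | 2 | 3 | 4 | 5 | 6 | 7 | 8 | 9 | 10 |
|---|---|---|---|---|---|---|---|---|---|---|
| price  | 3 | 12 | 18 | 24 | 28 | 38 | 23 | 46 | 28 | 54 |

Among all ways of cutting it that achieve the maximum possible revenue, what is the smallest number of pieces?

Consider every possible first cut. r[k] is the best of p[i]+r[k−i] over all sellable i≤k.
r[1] = 3
r[2] = max(3+3, 12+0) = 12
r[3] = max(3+12, 12+3, 18+0) = 18
r[4] = max(3+18, 12+12, 18+3, 24+0) = 24
r[5] = max(3+24, 12+18, 18+12, 24+3, 28+0) = 30
r[6] = max(3+30, 12+24, 18+18, 24+12, 28+3, 38+0) = 38
r[7] = max(3+38, 12+30, 18+24, …, 38+3, 23+0) = 42
r[8] = max(3+42, 12+38, 18+30, …, 23+3, 46+0) = 50
r[9] = max(3+50, 12+42, 18+38, …, 46+3, 28+0) = 56
r[10] = max(3+56, 12+50, 18+42, …, 28+3, 54+0) = 62
Maximum revenue is €62.
Now minimize piece count subject to staying optimal: for each k, pieces[k] = 1 + min over i with p[i]+r[k−i]=r[k] of pieces[k−i].
pieces[7] = 2
pieces[8] = 2
pieces[9] = 2
pieces[10] = 2

2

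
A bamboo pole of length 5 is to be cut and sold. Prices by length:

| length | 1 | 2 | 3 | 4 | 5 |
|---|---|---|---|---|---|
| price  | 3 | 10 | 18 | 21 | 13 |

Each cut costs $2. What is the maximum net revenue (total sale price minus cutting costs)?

26

Consider every possible first cut. r[k] is the best of p[i]+r[k−i] over all sellable i≤k, charging 2 whenever i<k.
r[1] = 3
r[2] = max(3+3-2, 10+0) = 10
r[3] = max(3+10-2, 10+3-2, 18+0) = 18
r[4] = max(3+18-2, 10+10-2, 18+3-2, 21+0) = 21
r[5] = max(3+21-2, 10+18-2, 18+10-2, 21+3-2, 13+0) = 26
One optimal plan: pieces 3 + 2 (1 cut) → $28 − $2 = $26.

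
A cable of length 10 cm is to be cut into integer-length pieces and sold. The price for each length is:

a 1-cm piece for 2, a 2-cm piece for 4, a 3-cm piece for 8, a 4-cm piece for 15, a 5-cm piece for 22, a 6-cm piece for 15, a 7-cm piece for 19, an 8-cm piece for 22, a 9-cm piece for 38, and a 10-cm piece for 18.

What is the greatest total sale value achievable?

Consider every possible first cut. R[k] is the best of p[i]+R[k−i] over all sellable i≤k.
R[1] = 2
R[2] = max(2+2, 4+0) = 4
R[3] = max(2+4, 4+2, 8+0) = 8
R[4] = max(2+8, 4+4, 8+2, 15+0) = 15
R[5] = max(2+15, 4+8, 8+4, 15+2, 22+0) = 22
R[6] = max(2+22, 4+15, 8+8, 15+4, 22+2, 15+0) = 24
R[7] = max(2+24, 4+22, 8+15, …, 15+2, 19+0) = 26
R[8] = max(2+26, 4+24, 8+22, …, 19+2, 22+0) = 30
R[9] = max(2+30, 4+26, 8+24, …, 22+2, 38+0) = 38
R[10] = max(2+38, 4+30, 8+26, …, 38+2, 18+0) = 44
One optimal cutting: 5 + 5 → 22 + 22 = 44.

44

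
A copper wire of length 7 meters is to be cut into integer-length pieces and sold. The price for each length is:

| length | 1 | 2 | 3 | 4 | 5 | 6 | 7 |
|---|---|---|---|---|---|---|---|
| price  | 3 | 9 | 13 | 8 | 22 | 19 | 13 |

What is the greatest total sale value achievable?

Build best[k] bottom-up: best[k] = max over allowed piece i of (p[i] + best[k−i]).
best[1] = 3
best[2] = 9
best[3] = 13
best[4] = 18  (first piece 2, then best[2]=9)
best[5] = 22  (first piece 2, then best[3]=13)
best[6] = 27  (first piece 2, then best[4]=18)
best[7] = 31  (first piece 2, then best[5]=22)
One optimal cutting: 3 + 2 + 2 → €13 + €9 + €9 = €31.

31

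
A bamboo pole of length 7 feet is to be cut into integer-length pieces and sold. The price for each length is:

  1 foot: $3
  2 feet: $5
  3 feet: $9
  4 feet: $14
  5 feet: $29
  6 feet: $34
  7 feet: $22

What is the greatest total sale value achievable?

Build v[k] bottom-up: v[k] = max over allowed piece i of (p[i] + v[k−i]).
v[1] = 3
v[2] = 6  (first piece 1, then v[1]=3)
v[3] = 9  (first piece 1, then v[2]=6)
v[4] = 14
v[5] = 29
v[6] = 34
v[7] = 37  (first piece 1, then v[6]=34)
One optimal cutting: 6 + 1 → $34 + $3 = $37.

37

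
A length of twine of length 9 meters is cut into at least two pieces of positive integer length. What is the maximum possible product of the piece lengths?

Define P[k] = max over 1≤i<k of i · max(k−i, P[k−i]); the inner max lets the remainder stay uncut if that's better.
P[2] = 1×max(1,0) = 1×1 = 1
P[3] = max(1×2, 2×1) = 2
P[4] = max(1×3, 2×2, 3×1) = 4
P[5] = max(1×4, 2×3, 3×2, 4×1) = 6
P[6] = max(1×6, 2×4, 3×3, 4×2, 5×1) = 9
P[7] = max(1×9, 2×6, 3×4, 4×3, 5×2, 6×1) = 12
P[8] = max(1×12, 2×9, 3×6, …, 6×2, 7×1) = 18
P[9] = max(1×18, 2×12, 3×9, …, 7×2, 8×1) = 27
One optimal split: 3 + 3 + 3; product 3×3×3 = 27.

27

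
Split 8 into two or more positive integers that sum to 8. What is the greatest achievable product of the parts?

Fill g[k] for k=2..8: at each k try every first piece i and multiply by the better of (k−i) uncut or g[k−i].
g[2] = 1*max(1,0) = 1*1 = 1
g[3] = max(1*2, 2*1) = 2
g[4] = max(1*3, 2*2, 3*1) = 4
g[5] = max(1*4, 2*3, 3*2, 4*1) = 6
g[6] = max(1*6, 2*4, 3*3, 4*2, 5*1) = 9
g[7] = max(1*9, 2*6, 3*4, 4*3, 5*2, 6*1) = 12
g[8] = max(1*12, 2*9, 3*6, …, 6*2, 7*1) = 18
One optimal split: 3 + 3 + 2; product 3*3*2 = 18.

18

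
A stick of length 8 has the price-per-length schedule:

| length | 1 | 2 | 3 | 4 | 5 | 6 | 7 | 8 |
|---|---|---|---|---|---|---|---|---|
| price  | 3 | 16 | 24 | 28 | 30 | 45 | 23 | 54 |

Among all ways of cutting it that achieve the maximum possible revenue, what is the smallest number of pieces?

3

Consider every possible first cut. r[k] is the best of p[i]+r[k−i] over all sellable i≤k.
r[1] = 3
r[2] = 16
r[3] = 24
r[4] = 32  (first piece 2, then r[2]=16)
r[5] = 40  (first piece 2, then r[3]=24)
r[6] = 48  (first piece 2, then r[4]=32)
r[7] = 56  (first piece 2, then r[5]=40)
r[8] = 64  (first piece 2, then r[6]=48)
Maximum revenue is $64.
Now minimize piece count subject to staying optimal: for each k, pieces[k] = 1 + min over i with p[i]+r[k−i]=r[k] of pieces[k−i].
pieces[5] = 2
pieces[6] = 2
pieces[7] = 3
pieces[8] = 3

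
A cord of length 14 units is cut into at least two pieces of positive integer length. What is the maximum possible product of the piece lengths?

Define m[k] = max over 1≤i<k of i · max(k−i, m[k−i]); the inner max lets the remainder stay uncut if that's better.
m[2] = 1·max(1,0) = 1·1 = 1
m[3] = 1·max(2,1) = 1·2 = 2
m[4] = 2·max(2,1) = 2·2 = 4
m[5] = 2·max(3,2) = 2·3 = 6
m[6] = 3·max(3,2) = 3·3 = 9
m[7] = 2·max(5,6) = 2·6 = 12
m[8] = 2·max(6,9) = 2·9 = 18
m[9] = 3·max(6,9) = 3·9 = 27
m[10] = 2·max(8,18) = 2·18 = 36
m[11] = 2·max(9,27) = 2·27 = 54
m[12] = 3·max(9,27) = 3·27 = 81
m[13] = 2·max(11,54) = 2·54 = 108
m[14] = 2·max(12,81) = 2·81 = 162
One optimal split: 3 + 3 + 3 + 3 + 2; product 3·3·3·3·2 = 162.

162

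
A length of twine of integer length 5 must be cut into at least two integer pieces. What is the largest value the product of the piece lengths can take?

Define g[k] = max over 1≤i<k of i · max(k−i, g[k−i]); the inner max lets the remainder stay uncut if that's better.
g[2] = 1·max(1,0) = 1·1 = 1
g[3] = 1·max(2,1) = 1·2 = 2
g[4] = 2·max(2,1) = 2·2 = 4
g[5] = 2·max(3,2) = 2·3 = 6
One optimal split: 3 + 2; product 3·2 = 6.

6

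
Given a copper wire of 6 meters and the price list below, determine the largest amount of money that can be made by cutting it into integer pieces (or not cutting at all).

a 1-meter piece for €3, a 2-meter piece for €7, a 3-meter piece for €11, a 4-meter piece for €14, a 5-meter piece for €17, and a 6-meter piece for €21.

22

Consider every possible first cut. best[k] is the best of p[i]+best[k−i] over all sellable i≤k.
best[1] = 3
best[2] = max(3+3, 7+0) = 7
best[3] = max(3+7, 7+3, 11+0) = 11
best[4] = max(3+11, 7+7, 11+3, 14+0) = 14
best[5] = max(3+14, 7+11, 11+7, 14+3, 17+0) = 18
best[6] = max(3+18, 7+14, 11+11, 14+7, 17+3, 21+0) = 22
One optimal cutting: 3 + 3 → €11 + €11 = €22.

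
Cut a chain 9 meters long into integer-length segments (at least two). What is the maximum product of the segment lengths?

Fill f[k] for k=2..9: at each k try every first piece i and multiply by the better of (k−i) uncut or f[k−i].
Small cases: f[2]=1, f[3]=2.
f[4] = max(1*3, 2*2, 3*1) = 4
f[5] = max(1*4, 2*3, 3*2, 4*1) = 6
f[6] = max(1*6, 2*4, 3*3, 4*2, 5*1) = 9
f[7] = max(1*9, 2*6, 3*4, 4*3, 5*2, 6*1) = 12
f[8] = max(1*12, 2*9, 3*6, …, 6*2, 7*1) = 18
f[9] = max(1*18, 2*12, 3*9, …, 7*2, 8*1) = 27
One optimal split: 3 + 3 + 3; product 3*3*3 = 27.

27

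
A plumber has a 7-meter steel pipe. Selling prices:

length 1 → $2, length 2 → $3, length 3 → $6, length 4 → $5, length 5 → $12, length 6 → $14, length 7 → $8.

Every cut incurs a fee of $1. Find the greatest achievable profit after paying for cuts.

Let r[k] be the best obtainable value from length k. For each k, try every first piece i and keep the best of price[i] + r[k−i] minus the 1 cut fee when i<k.
r[1] = 2
r[2] = max(2+2-1, 3+0) = 3
r[3] = max(2+3-1, 3+2-1, 6+0) = 6
r[4] = max(2+6-1, 3+3-1, 6+2-1, 5+0) = 7
r[5] = max(2+7-1, 3+6-1, 6+3-1, 5+2-1, 12+0) = 12
r[6] = max(2+12-1, 3+7-1, 6+6-1, 5+3-1, 12+2-1, 14+0) = 14
r[7] = max(2+14-1, 3+12-1, 6+7-1, …, 14+2-1, 8+0) = 15
One optimal plan: pieces 6 + 1 (1 cut) → $16 − $1 = $15.

15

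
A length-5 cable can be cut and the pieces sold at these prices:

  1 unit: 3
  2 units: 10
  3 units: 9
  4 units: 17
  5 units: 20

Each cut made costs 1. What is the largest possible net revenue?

Consider every possible first cut. v[k] is the best of p[i]+v[k−i] over all sellable i≤k, charging 1 whenever i<k.
v[1] = 3
v[2] = max(3+3-1, 10+0) = 10
v[3] = max(3+10-1, 10+3-1, 9+0) = 12
v[4] = max(3+12-1, 10+10-1, 9+3-1, 17+0) = 19
v[5] = max(3+19-1, 10+12-1, 9+10-1, 17+3-1, 20+0) = 21
One optimal plan: pieces 2 + 2 + 1 (2 cuts) → 23 − 2 = 21.

21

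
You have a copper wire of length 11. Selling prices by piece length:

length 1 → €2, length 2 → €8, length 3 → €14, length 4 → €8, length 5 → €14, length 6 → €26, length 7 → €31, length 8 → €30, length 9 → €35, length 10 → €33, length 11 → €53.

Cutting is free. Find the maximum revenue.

Build R[k] bottom-up: R[k] = max over allowed piece i of (p[i] + R[k−i]).
R[1] = 2
R[2] = 8
R[3] = 14
R[4] = 16  (first piece 1, then R[3]=14)
R[5] = 22  (first piece 2, then R[3]=14)
R[6] = 28  (first piece 3, then R[3]=14)
R[7] = 31
R[8] = 36  (first piece 2, then R[6]=28)
R[9] = 42  (first piece 3, then R[6]=28)
R[10] = 45  (first piece 3, then R[7]=31)
R[11] = 53
Best is to sell the whole 11-meter piece uncut for €53.

53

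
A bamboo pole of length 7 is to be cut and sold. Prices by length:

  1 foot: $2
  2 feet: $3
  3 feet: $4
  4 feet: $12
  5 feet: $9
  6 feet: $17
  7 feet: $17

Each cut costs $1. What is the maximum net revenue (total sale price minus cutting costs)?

Let net[k] be the best obtainable value from length k. For each k, try every first piece i and keep the best of price[i] + net[k−i] minus the 1 cut fee when i<k.
net[1] = 2
net[2] = 3  (first piece 1, then net[1]=2)
net[3] = 4  (first piece 1, then net[2]=3)
net[4] = 12
net[5] = 13  (first piece 1, then net[4]=12)
net[6] = 17
net[7] = 18  (first piece 1, then net[6]=17)
One optimal plan: pieces 6 + 1 (1 cut) → $19 − $1 = $18.

18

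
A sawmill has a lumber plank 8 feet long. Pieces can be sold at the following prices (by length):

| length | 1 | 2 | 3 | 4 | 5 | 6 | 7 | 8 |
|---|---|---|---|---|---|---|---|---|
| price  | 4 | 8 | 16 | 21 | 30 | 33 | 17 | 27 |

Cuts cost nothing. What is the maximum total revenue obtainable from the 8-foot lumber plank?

Build r[k] bottom-up: r[k] = max over allowed piece i of (p[i] + r[k−i]).
r[1] = 4
r[2] = 8  (first piece 1, then r[1]=4)
r[3] = 16
r[4] = 21
r[5] = 30
r[6] = 34  (first piece 1, then r[5]=30)
r[7] = 38  (first piece 1, then r[6]=34)
r[8] = 46  (first piece 3, then r[5]=30)
One optimal cutting: 5 + 3 → $30 + $16 = $46.

46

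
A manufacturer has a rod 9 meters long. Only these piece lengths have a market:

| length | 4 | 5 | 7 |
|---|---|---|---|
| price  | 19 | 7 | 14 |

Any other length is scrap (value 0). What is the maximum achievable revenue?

38

Let best[k] be the best obtainable value from length k. For each k, try every first piece i and keep the best of price[i] + best[k−i].
best[1] = 0
best[2] = 0
best[3] = 0
best[4] = 19
best[5] = max(19+0, 7+0) = 19
best[6] = max(19+0, 7+0) = 19
best[7] = max(19+0, 7+0, 14+0) = 19
best[8] = max(19+19, 7+0, 14+0) = 38
best[9] = max(19+19, 7+19, 14+0) = 38
One optimal cutting: pieces 4 + 4 with 1 meter of scrap → 38.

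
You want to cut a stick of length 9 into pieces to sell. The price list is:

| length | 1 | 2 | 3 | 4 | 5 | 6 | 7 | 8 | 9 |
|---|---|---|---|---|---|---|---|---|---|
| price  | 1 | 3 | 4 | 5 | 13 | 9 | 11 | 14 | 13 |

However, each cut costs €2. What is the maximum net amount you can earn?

16

Consider every possible first cut. net[k] is the best of p[i]+net[k−i] over all sellable i≤k, charging 2 whenever i<k.
net[1] = 1
net[2] = max(1+1-2, 3+0) = 3
net[3] = max(1+3-2, 3+1-2, 4+0) = 4
net[4] = max(1+4-2, 3+3-2, 4+1-2, 5+0) = 5
net[5] = max(1+5-2, 3+4-2, 4+3-2, 5+1-2, 13+0) = 13
net[6] = max(1+13-2, 3+5-2, 4+4-2, 5+3-2, 13+1-2, 9+0) = 12
net[7] = max(1+12-2, 3+13-2, 4+5-2, …, 9+1-2, 11+0) = 14
net[8] = max(1+14-2, 3+12-2, 4+13-2, …, 11+1-2, 14+0) = 15
net[9] = max(1+15-2, 3+14-2, 4+12-2, …, 14+1-2, 13+0) = 16
One optimal plan: pieces 5 + 4 (1 cut) → €18 − €2 = €16.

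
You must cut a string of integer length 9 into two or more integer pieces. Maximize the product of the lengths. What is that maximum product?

Define g[k] = max over 1≤i<k of i · max(k−i, g[k−i]); the inner max lets the remainder stay uncut if that's better.
g[2] = 1·max(1,0) = 1·1 = 1
g[3] = 1·max(2,1) = 1·2 = 2
g[4] = 2·max(2,1) = 2·2 = 4
g[5] = 2·max(3,2) = 2·3 = 6
g[6] = 3·max(3,2) = 3·3 = 9
g[7] = 2·max(5,6) = 2·6 = 12
g[8] = 2·max(6,9) = 2·9 = 18
g[9] = 3·max(6,9) = 3·9 = 27
One optimal split: 3 + 3 + 3; product 3·3·3 = 27.

27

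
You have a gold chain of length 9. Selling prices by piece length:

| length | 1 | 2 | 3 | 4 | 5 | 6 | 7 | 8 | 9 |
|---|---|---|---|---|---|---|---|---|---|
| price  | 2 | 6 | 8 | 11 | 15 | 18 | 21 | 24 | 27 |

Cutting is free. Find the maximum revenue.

Let v[k] be the best obtainable value from length k. For each k, try every first piece i and keep the best of price[i] + v[k−i].
v[1] = 2
v[2] = max(2+2, 6+0) = 6
v[3] = max(2+6, 6+2, 8+0) = 8
v[4] = max(2+8, 6+6, 8+2, 11+0) = 12
v[5] = max(2+12, 6+8, 8+6, 11+2, 15+0) = 15
v[6] = max(2+15, 6+12, 8+8, 11+6, 15+2, 18+0) = 18
v[7] = max(2+18, 6+15, 8+12, …, 18+2, 21+0) = 21
v[8] = max(2+21, 6+18, 8+15, …, 21+2, 24+0) = 24
v[9] = max(2+24, 6+21, 8+18, …, 24+2, 27+0) = 27
One optimal cutting: 5 + 2 + 2 → $15 + $6 + $6 = $27.

27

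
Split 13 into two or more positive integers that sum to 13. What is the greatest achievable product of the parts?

108

Define f[k] = max over 1≤i<k of i · max(k−i, f[k−i]); the inner max lets the remainder stay uncut if that's better.
Small cases: f[2]=1, f[3]=2, f[4]=4, f[5]=6.
f[6] = max(1*6, 2*4, 3*3, 4*2, 5*1) = 9
f[7] = max(1*9, 2*6, 3*4, 4*3, 5*2, 6*1) = 12
f[8] = max(1*12, 2*9, 3*6, …, 6*2, 7*1) = 18
f[9] = max(1*18, 2*12, 3*9, …, 7*2, 8*1) = 27
f[10] = max(1*27, 2*18, 3*12, …, 8*2, 9*1) = 36
f[11] = max(1*36, 2*27, 3*18, …, 9*2, 10*1) = 54
f[12] = max(1*54, 2*36, 3*27, …, 10*2, 11*1) = 81
f[13] = max(1*81, 2*54, 3*36, …, 11*2, 12*1) = 108
One optimal split: 3 + 3 + 3 + 2 + 2; product 3*3*3*2*2 = 108.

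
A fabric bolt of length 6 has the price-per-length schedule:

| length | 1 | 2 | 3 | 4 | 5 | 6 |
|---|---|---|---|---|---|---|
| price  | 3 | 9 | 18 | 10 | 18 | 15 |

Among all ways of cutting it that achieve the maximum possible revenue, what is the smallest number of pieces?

Let r[k] be the best obtainable value from length k. For each k, try every first piece i and keep the best of price[i] + r[k−i].
r[1] = 3
r[2] = 9
r[3] = 18
r[4] = 21  (first piece 1, then r[3]=18)
r[5] = 27  (first piece 2, then r[3]=18)
r[6] = 36  (first piece 3, then r[3]=18)
Maximum revenue is $36.
Now minimize piece count subject to staying optimal: for each k, pieces[k] = 1 + min over i with p[i]+r[k−i]=r[k] of pieces[k−i].
pieces[3] = 1
pieces[4] = 2
pieces[5] = 2
pieces[6] = 2

2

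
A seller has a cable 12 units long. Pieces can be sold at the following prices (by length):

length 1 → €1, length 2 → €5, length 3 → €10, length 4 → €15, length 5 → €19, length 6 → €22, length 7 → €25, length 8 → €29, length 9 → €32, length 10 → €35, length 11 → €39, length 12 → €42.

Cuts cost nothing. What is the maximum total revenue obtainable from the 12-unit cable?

45

Build v[k] bottom-up: v[k] = max over allowed piece i of (p[i] + v[k−i]).
v[1] = 1
v[2] = max(1+1, 5+0) = 5
v[3] = max(1+5, 5+1, 10+0) = 10
v[4] = max(1+10, 5+5, 10+1, 15+0) = 15
v[5] = max(1+15, 5+10, 10+5, 15+1, 19+0) = 19
v[6] = max(1+19, 5+15, 10+10, 15+5, 19+1, 22+0) = 22
v[7] = max(1+22, 5+19, 10+15, …, 22+1, 25+0) = 25
v[8] = max(1+25, 5+22, 10+19, …, 25+1, 29+0) = 30
v[9] = max(1+30, 5+25, 10+22, …, 29+1, 32+0) = 34
v[10] = max(1+34, 5+30, 10+25, …, 32+1, 35+0) = 38
v[11] = max(1+38, 5+34, 10+30, …, 35+1, 39+0) = 41
v[12] = max(1+41, 5+38, 10+34, …, 39+1, 42+0) = 45
One optimal cutting: 4 + 4 + 4 → €15 + €15 + €15 = €45.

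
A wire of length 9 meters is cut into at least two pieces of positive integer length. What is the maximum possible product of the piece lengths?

Let f[k] be the best product for length k (with at least one cut). For each first piece i, the rest contributes max(k−i, f[k−i]).
Small cases: f[2]=1, f[3]=2.
f[4] = max(1×3, 2×2, 3×1) = 4
f[5] = max(1×4, 2×3, 3×2, 4×1) = 6
f[6] = max(1×6, 2×4, 3×3, 4×2, 5×1) = 9
f[7] = max(1×9, 2×6, 3×4, 4×3, 5×2, 6×1) = 12
f[8] = max(1×12, 2×9, 3×6, …, 6×2, 7×1) = 18
f[9] = max(1×18, 2×12, 3×9, …, 7×2, 8×1) = 27
One optimal split: 3 + 3 + 3; product 3×3×3 = 27.

27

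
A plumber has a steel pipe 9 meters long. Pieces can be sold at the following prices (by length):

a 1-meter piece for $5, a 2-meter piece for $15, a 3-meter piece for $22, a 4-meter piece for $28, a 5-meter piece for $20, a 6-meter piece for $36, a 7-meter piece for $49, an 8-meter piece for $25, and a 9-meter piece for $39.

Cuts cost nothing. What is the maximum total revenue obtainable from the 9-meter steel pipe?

67

Build r[k] bottom-up: r[k] = max over allowed piece i of (p[i] + r[k−i]).
r[1] = 5
r[2] = 15
r[3] = 22
r[4] = 30  (first piece 2, then r[2]=15)
r[5] = 37  (first piece 2, then r[3]=22)
r[6] = 45  (first piece 2, then r[4]=30)
r[7] = 52  (first piece 2, then r[5]=37)
r[8] = 60  (first piece 2, then r[6]=45)
r[9] = 67  (first piece 2, then r[7]=52)
One optimal cutting: 3 + 2 + 2 + 2 → $22 + $15 + $15 + $15 = $67.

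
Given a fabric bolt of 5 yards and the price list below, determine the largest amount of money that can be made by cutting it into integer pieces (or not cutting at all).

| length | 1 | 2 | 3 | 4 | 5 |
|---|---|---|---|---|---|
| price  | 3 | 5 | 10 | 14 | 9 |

Build best[k] bottom-up: best[k] = max over allowed piece i of (p[i] + best[k−i]).
best[1] = 3
best[2] = 6  (first piece 1, then best[1]=3)
best[3] = 10
best[4] = 14
best[5] = 17  (first piece 1, then best[4]=14)
One optimal cutting: 4 + 1 → $14 + $3 = $17.

17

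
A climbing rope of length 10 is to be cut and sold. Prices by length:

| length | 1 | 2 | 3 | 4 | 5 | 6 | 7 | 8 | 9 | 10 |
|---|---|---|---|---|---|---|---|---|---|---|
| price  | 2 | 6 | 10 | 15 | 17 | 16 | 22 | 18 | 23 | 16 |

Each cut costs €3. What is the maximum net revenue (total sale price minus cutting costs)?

31

Build v[k] bottom-up: v[k] = max over allowed piece i of (p[i] + v[k−i]) − 3 per cut.
v[1] = 2
v[2] = max(2+2-3, 6+0) = 6
v[3] = max(2+6-3, 6+2-3, 10+0) = 10
v[4] = max(2+10-3, 6+6-3, 10+2-3, 15+0) = 15
v[5] = max(2+15-3, 6+10-3, 10+6-3, 15+2-3, 17+0) = 17
v[6] = max(2+17-3, 6+15-3, 10+10-3, 15+6-3, 17+2-3, 16+0) = 18
v[7] = max(2+18-3, 6+17-3, 10+15-3, …, 16+2-3, 22+0) = 22
v[8] = max(2+22-3, 6+18-3, 10+17-3, …, 22+2-3, 18+0) = 27
v[9] = max(2+27-3, 6+22-3, 10+18-3, …, 18+2-3, 23+0) = 29
v[10] = max(2+29-3, 6+27-3, 10+22-3, …, 23+2-3, 16+0) = 31
One optimal plan: pieces 5 + 5 (1 cut) → €34 − €3 = €31.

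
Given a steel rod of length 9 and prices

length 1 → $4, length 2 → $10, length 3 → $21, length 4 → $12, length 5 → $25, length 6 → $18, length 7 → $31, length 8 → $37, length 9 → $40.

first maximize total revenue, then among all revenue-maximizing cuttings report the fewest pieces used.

Consider every possible first cut. r[k] is the best of p[i]+r[k−i] over all sellable i≤k.
r[1] = 4
r[2] = max(4+4, 10+0) = 10
r[3] = max(4+10, 10+4, 21+0) = 21
r[4] = max(4+21, 10+10, 21+4, 12+0) = 25
r[5] = max(4+25, 10+21, 21+10, 12+4, 25+0) = 31
r[6] = max(4+31, 10+25, 21+21, 12+10, 25+4, 18+0) = 42
r[7] = max(4+42, 10+31, 21+25, …, 18+4, 31+0) = 46
r[8] = max(4+46, 10+42, 21+31, …, 31+4, 37+0) = 52
r[9] = max(4+52, 10+46, 21+42, …, 37+4, 40+0) = 63
Maximum revenue is $63.
Now minimize piece count subject to staying optimal: for each k, pieces[k] = 1 + min over i with p[i]+r[k−i]=r[k] of pieces[k−i].
pieces[6] = 2
pieces[7] = 3
pieces[8] = 3
pieces[9] = 3

3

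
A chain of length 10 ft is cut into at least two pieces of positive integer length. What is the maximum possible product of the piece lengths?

36

Define f[k] = max over 1≤i<k of i · max(k−i, f[k−i]); the inner max lets the remainder stay uncut if that's better.
f[2] = 1*max(1,0) = 1*1 = 1
f[3] = max(1*2, 2*1) = 2
f[4] = max(1*3, 2*2, 3*1) = 4
f[5] = max(1*4, 2*3, 3*2, 4*1) = 6
f[6] = max(1*6, 2*4, 3*3, 4*2, 5*1) = 9
f[7] = max(1*9, 2*6, 3*4, 4*3, 5*2, 6*1) = 12
f[8] = max(1*12, 2*9, 3*6, …, 6*2, 7*1) = 18
f[9] = max(1*18, 2*12, 3*9, …, 7*2, 8*1) = 27
f[10] = max(1*27, 2*18, 3*12, …, 8*2, 9*1) = 36
One optimal split: 3 + 3 + 2 + 2; product 3*3*2*2 = 36.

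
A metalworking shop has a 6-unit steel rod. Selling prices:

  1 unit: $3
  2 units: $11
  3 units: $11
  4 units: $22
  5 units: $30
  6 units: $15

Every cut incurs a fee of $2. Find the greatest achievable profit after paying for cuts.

Consider every possible first cut. r[k] is the best of p[i]+r[k−i] over all sellable i≤k, charging 2 whenever i<k.
r[1] = 3
r[2] = 11
r[3] = 12  (first piece 1, then r[2]=11)
r[4] = 22
r[5] = 30
r[6] = 31  (first piece 1, then r[5]=30)
One optimal plan: pieces 5 + 1 (1 cut) → $33 − $2 = $31.

31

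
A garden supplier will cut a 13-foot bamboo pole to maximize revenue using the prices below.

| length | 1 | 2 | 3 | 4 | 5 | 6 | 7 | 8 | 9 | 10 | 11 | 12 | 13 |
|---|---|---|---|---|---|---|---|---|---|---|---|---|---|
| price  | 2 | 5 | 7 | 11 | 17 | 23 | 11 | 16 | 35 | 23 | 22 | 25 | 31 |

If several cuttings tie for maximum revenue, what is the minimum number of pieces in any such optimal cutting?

Let r[k] be the best obtainable value from length k. For each k, try every first piece i and keep the best of price[i] + r[k−i].
r[1] = 2
r[2] = max(2+2, 5+0) = 5
r[3] = max(2+5, 5+2, 7+0) = 7
r[4] = max(2+7, 5+5, 7+2, 11+0) = 11
r[5] = max(2+11, 5+7, 7+5, 11+2, 17+0) = 17
r[6] = max(2+17, 5+11, 7+7, 11+5, 17+2, 23+0) = 23
r[7] = max(2+23, 5+17, 7+11, …, 23+2, 11+0) = 25
r[8] = max(2+25, 5+23, 7+17, …, 11+2, 16+0) = 28
r[9] = max(2+28, 5+25, 7+23, …, 16+2, 35+0) = 35
r[10] = max(2+35, 5+28, 7+25, …, 35+2, 23+0) = 37
r[11] = max(2+37, 5+35, 7+28, …, 23+2, 22+0) = 40
r[12] = max(2+40, 5+37, 7+35, …, 22+2, 25+0) = 46
r[13] = max(2+46, 5+40, 7+37, …, 25+2, 31+0) = 48
Maximum revenue is $48.
Now minimize piece count subject to staying optimal: for each k, pieces[k] = 1 + min over i with p[i]+r[k−i]=r[k] of pieces[k−i].
pieces[10] = 2
pieces[11] = 2
pieces[12] = 2
pieces[13] = 3

3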